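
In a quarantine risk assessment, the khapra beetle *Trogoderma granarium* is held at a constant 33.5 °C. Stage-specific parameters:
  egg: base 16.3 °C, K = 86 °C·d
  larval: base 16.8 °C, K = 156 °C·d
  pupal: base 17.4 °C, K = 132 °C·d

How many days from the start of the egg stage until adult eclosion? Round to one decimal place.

egg: 86 / (33.5 − 16.3) = 86 / 17.2 = 5.000 d.
larval: 156 / (33.5 − 16.8) = 156 / 16.7 = 9.341 d.
pupal: 132 / (33.5 − 17.4) = 132 / 16.1 = 8.199 d.
Sum = 22.540 ≈ 22.5 days.

22.5 days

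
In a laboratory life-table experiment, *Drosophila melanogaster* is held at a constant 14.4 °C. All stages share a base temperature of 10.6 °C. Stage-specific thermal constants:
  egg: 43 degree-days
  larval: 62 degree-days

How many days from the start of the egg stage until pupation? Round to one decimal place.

Daily accumulation at 14.4 °C = 14.4 − 10.6 = 3.8 DD/day.
Total K = 43 + 62 = 105 DD.
Total duration = 105 / 3.8 = 27.632 ≈ 27.6 days.

27.6 days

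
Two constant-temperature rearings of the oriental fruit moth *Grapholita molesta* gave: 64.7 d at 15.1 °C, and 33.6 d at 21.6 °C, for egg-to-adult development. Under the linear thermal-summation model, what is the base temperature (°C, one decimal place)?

8.1 °C

Linear rate model ⇒ the product D·(T − T_b) is constant across temperatures.
64.7·(15.1 − T_b) = 33.6·(21.6 − T_b)
T_b = (64.7·15.1 − 33.6·21.6) / (64.7 − 33.6) = 251.21 / 31.1 = 8.077 °C ≈ 8.1 °C.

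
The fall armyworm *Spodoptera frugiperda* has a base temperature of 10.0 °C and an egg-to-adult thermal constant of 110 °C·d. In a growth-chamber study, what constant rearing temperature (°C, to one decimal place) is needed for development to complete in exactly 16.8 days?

Required daily accumulation = 110 / 16.8 = 6.548 DD/day.
T = T_base + 6.548 = 10.0 + 6.548 = 16.548 ≈ 16.5 °C.

16.5 °C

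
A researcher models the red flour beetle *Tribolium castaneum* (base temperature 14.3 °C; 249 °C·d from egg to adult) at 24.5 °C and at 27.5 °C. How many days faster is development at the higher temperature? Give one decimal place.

At 24.5 °C: 249 / (24.5 − 14.3) = 249 / 10.2 = 24.412 d.
At 27.5 °C: 249 / (27.5 − 14.3) = 249 / 13.2 = 18.864 d.
Difference = |24.412 − 18.864| = 5.548 ≈ 5.5 days.

5.5 days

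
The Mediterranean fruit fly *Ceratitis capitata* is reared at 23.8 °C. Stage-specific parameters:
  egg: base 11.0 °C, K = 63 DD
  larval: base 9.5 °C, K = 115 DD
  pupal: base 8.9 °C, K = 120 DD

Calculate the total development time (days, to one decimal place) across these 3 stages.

21.0 days

egg: 63 / (23.8 − 11.0) = 63 / 12.8 = 4.922 d.
larval: 115 / (23.8 − 9.5) = 115 / 14.3 = 8.042 d.
pupal: 120 / (23.8 − 8.9) = 120 / 14.9 = 8.054 d.
Sum = 21.018 ≈ 21.0 days.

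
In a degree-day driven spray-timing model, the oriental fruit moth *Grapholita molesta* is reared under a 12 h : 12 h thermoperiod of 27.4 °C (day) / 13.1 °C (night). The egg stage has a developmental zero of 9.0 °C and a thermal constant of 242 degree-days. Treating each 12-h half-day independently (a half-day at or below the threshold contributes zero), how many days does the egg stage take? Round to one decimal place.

21.5 days

Day half: max(0, 27.4 − 9.0) × 0.5 = 18.4 × 0.5 = 9.20 DD.
Night half: max(0, 13.1 − 9.0) × 0.5 = 4.1 × 0.5 = 2.05 DD.
Per 24 h: 11.25 DD/day.
Duration = 242 / 11.25 = 21.511 ≈ 21.5 days.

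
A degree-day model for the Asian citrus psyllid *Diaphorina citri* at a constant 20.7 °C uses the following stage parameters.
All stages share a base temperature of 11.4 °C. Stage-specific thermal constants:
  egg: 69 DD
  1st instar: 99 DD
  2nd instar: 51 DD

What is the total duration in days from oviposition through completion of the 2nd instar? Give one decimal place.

Daily accumulation at 20.7 °C = 20.7 − 11.4 = 9.3 DD/day.
Total K = 69 + 99 + 51 = 219 DD.
Total duration = 219 / 9.3 = 23.548 ≈ 23.5 days.

23.5 days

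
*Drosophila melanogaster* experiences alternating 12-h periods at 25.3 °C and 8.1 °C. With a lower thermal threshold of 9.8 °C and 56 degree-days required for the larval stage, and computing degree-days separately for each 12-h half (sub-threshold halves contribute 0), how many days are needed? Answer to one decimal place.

Day half: max(0, 25.3 − 9.8) × 0.5 = 15.5 × 0.5 = 7.75 DD.
Night half: max(0, 8.1 − 9.8) × 0.5 = 0.0 × 0.5 = 0.00 DD.
Per 24 h: 7.75 DD/day.
Duration = 56 / 7.75 = 7.226 ≈ 7.2 days.

7.2 days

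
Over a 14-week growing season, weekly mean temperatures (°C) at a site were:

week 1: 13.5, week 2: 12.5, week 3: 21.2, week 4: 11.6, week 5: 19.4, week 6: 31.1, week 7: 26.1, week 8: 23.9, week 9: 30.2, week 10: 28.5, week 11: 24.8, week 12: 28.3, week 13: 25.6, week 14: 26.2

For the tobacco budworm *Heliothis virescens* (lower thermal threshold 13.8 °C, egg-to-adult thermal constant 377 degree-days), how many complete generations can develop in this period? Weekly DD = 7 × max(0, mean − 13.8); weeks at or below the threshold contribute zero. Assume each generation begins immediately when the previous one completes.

2 generations

Weekly DD (7 × max(0, T̄ − 13.8)): 0.0, 0.0, 51.8, 0.0, 39.2, 121.1, 86.1, 70.7, 114.8, 102.9, 77.0, 101.5, 82.6, 86.8.
Season total = 934.5 DD.
Complete generations = ⌊934.5 / 377⌋ = 2.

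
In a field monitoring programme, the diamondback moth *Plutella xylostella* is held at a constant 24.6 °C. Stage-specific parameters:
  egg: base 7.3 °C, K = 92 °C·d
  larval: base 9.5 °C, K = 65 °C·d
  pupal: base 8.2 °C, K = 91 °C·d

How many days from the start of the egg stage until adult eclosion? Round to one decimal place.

egg: 92 / (24.6 − 7.3) = 92 / 17.3 = 5.318 d.
larval: 65 / (24.6 − 9.5) = 65 / 15.1 = 4.305 d.
pupal: 91 / (24.6 − 8.2) = 91 / 16.4 = 5.549 d.
Sum = 15.171 ≈ 15.2 days.

15.2 days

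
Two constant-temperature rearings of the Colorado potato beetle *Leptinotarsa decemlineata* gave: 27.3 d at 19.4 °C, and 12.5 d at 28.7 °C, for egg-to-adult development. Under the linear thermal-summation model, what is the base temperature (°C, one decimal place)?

11.5 °C

Linear rate model ⇒ the product D·(T − T_b) is constant across temperatures.
27.3·(19.4 − T_b) = 12.5·(28.7 − T_b)
T_b = (27.3·19.4 − 12.5·28.7) / (27.3 − 12.5) = 170.87 / 14.8 = 11.545 °C ≈ 11.5 °C.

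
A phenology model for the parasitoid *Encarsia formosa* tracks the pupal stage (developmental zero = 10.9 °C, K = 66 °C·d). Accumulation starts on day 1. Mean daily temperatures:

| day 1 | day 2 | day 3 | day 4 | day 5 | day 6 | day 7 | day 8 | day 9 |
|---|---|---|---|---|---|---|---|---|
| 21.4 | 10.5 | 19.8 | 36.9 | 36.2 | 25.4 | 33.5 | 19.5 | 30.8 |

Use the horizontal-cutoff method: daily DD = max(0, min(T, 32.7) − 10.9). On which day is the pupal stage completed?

Daily DD above 10.9 °C (capped at 21.8): 10.5, 0.0, 8.9, 21.8, 21.8, 14.5, 21.8, 8.6, 19.9.
Cumulative: 10.5, 10.5, 19.4, 41.2, 63.0, 77.5, 99.3, 107.9, 127.8.
The total first reaches 66 DD on day 6.

day 6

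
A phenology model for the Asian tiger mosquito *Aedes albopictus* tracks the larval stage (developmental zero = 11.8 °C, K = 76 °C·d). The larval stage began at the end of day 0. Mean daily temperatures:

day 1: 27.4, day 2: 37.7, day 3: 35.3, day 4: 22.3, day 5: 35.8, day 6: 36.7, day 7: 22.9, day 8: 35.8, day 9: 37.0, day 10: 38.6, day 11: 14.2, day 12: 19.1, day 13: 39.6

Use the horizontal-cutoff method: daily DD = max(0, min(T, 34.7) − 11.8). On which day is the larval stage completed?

Daily DD above 11.8 °C (capped at 22.9): 15.6, 22.9, 22.9, 10.5, 22.9, 22.9, 11.1, 22.9, 22.9, 22.9, 2.4, 7.3, 22.9.
Cumulative: 15.6, 38.5, 61.4, 71.9, 94.8, 117.7, 128.8, 151.7, 174.6, 197.5, 199.9, 207.2, 230.1.
The total first reaches 76 DD on day 5.

day 5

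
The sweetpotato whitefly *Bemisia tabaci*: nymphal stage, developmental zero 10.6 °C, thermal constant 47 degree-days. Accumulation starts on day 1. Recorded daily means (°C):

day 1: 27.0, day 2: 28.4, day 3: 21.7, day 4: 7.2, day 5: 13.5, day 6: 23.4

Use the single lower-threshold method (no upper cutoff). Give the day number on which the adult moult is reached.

Daily DD above 10.6 °C: 16.4, 17.8, 11.1, 0.0, 2.9, 12.8.
Cumulative: 16.4, 34.2, 45.3, 45.3, 48.2, 61.0.
The total first reaches 47 DD on day 5.

day 5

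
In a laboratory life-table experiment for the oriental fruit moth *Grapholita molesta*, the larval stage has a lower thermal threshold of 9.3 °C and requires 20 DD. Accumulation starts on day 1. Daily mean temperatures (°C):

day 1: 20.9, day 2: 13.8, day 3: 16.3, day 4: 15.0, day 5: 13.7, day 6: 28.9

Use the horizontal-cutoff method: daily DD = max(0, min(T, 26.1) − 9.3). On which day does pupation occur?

day 3

Daily DD above 9.3 °C (capped at 16.8): 11.6, 4.5, 7.0, 5.7, 4.4, 16.8.
Cumulative: 11.6, 16.1, 23.1, 28.8, 33.2, 50.0.
The total first reaches 20 DD on day 3.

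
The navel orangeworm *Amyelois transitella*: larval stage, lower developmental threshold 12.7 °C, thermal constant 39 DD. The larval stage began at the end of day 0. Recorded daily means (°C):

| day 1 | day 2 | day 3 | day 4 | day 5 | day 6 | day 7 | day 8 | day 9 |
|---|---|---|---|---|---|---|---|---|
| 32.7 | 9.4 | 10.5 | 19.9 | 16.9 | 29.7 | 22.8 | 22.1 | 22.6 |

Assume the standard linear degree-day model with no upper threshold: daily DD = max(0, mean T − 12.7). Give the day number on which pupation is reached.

day 6

Daily DD above 12.7 °C: 20.0, 0.0, 0.0, 7.2, 4.2, 17.0, 10.1, 9.4, 9.9.
Cumulative: 20.0, 20.0, 20.0, 27.2, 31.4, 48.4, 58.5, 67.9, 77.8.
The total first reaches 39 DD on day 6.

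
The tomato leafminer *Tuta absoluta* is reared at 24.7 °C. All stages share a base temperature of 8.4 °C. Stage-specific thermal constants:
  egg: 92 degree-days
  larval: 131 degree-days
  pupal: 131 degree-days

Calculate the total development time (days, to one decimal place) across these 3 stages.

Daily accumulation at 24.7 °C = 24.7 − 8.4 = 16.3 DD/day.
Total K = 92 + 131 + 131 = 354 DD.
Total duration = 354 / 16.3 = 21.718 ≈ 21.7 days.

21.7 days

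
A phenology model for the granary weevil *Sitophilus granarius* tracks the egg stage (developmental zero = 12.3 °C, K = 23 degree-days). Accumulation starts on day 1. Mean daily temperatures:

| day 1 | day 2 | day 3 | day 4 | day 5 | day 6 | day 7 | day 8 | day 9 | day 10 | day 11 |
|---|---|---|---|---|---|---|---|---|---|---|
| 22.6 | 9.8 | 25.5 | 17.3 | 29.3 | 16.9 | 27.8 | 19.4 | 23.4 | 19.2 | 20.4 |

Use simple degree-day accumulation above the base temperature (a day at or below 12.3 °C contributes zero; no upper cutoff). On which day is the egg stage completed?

day 3

Daily DD above 12.3 °C: 10.3, 0.0, 13.2, 5.0, 17.0, 4.6, 15.5, 7.1, 11.1, 6.9, 8.1.
Cumulative: 10.3, 10.3, 23.5, 28.5, 45.5, 50.1, 65.6, 72.7, 83.8, 90.7, 98.8.
The total first reaches 23 DD on day 3.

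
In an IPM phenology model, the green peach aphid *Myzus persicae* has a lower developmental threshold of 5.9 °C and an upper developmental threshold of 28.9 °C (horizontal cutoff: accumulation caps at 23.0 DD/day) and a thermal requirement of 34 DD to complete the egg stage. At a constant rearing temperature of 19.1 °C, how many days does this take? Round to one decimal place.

Daily accumulation = 19.1 − 5.9 = 13.2 DD/day.
Duration = 34 / 13.2 = 2.576 ≈ 2.6 days.

2.6 days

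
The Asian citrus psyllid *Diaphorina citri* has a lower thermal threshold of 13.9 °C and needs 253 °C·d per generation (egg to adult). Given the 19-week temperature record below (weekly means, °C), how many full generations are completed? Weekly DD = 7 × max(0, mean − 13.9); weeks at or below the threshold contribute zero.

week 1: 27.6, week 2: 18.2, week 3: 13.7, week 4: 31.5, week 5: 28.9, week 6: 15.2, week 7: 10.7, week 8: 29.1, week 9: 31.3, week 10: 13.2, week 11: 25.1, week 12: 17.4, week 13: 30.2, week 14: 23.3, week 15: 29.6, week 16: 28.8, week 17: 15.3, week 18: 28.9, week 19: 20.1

4 generations

Weekly DD (7 × max(0, T̄ − 13.9)): 95.9, 30.1, 0.0, 123.2, 105.0, 9.1, 0.0, 106.4, 121.8, 0.0, 78.4, 24.5, 114.1, 65.8, 109.9, 104.3, 9.8, 105.0, 43.4.
Season total = 1246.7 DD.
Complete generations = ⌊1246.7 / 253⌋ = 4.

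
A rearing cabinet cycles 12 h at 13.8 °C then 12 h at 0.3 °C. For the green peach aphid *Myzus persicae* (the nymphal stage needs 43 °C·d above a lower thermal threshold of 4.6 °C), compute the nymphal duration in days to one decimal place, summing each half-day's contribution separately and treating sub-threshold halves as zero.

9.3 days

Day half: max(0, 13.8 − 4.6) × 0.5 = 9.2 × 0.5 = 4.60 DD.
Night half: max(0, 0.3 − 4.6) × 0.5 = 0.0 × 0.5 = 0.00 DD.
Per 24 h: 4.60 DD/day.
Duration = 43 / 4.60 = 9.348 ≈ 9.3 days.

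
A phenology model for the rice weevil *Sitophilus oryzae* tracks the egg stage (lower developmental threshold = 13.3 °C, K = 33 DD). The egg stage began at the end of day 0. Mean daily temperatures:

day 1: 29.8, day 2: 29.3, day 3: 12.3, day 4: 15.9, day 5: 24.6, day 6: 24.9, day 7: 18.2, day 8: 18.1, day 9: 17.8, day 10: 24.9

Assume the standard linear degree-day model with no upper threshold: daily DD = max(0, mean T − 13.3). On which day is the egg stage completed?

day 4

Daily DD above 13.3 °C: 16.5, 16.0, 0.0, 2.6, 11.3, 11.6, 4.9, 4.8, 4.5, 11.6.
Cumulative: 16.5, 32.5, 32.5, 35.1, 46.4, 58.0, 62.9, 67.7, 72.2, 83.8.
The total first reaches 33 DD on day 4.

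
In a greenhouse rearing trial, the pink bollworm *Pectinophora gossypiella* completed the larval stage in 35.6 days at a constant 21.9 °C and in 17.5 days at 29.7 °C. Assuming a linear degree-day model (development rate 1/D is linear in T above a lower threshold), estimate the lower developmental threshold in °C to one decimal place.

14.4 °C

Under the model K = D·(T − T_b), so D₁·(T₁ − T_b) = D₂·(T₂ − T_b).
35.6·(21.9 − T_b) = 17.5·(29.7 − T_b)
T_b = (35.6·21.9 − 17.5·29.7) / (35.6 − 17.5) = 259.89 / 18.1 = 14.359 °C ≈ 14.4 °C.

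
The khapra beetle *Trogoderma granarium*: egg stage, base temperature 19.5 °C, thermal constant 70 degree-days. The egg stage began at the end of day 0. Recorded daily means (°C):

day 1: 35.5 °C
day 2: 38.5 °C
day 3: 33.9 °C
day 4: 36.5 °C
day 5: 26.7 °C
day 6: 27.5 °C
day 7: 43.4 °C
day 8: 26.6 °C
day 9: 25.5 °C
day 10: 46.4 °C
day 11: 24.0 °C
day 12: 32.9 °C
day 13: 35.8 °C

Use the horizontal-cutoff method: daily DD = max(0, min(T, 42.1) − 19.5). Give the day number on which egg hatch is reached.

day 5

Daily DD above 19.5 °C (capped at 22.6): 16.0, 19.0, 14.4, 17.0, 7.2, 8.0, 22.6, 7.1, 6.0, 22.6, 4.5, 13.4, 16.3.
Cumulative: 16.0, 35.0, 49.4, 66.4, 73.6, 81.6, 104.2, 111.3, 117.3, 139.9, 144.4, 157.8, 174.1.
The total first reaches 70 DD on day 5.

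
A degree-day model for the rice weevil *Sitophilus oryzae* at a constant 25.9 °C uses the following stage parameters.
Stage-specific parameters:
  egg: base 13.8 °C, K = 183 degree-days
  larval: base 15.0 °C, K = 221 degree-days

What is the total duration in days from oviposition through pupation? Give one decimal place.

egg: 183 / (25.9 − 13.8) = 183 / 12.1 = 15.124 d.
larval: 221 / (25.9 − 15.0) = 221 / 10.9 = 20.275 d.
Sum = 35.399 ≈ 35.4 days.

35.4 days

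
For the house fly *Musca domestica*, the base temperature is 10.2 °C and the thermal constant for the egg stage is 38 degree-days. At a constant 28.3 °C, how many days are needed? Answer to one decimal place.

Daily accumulation = 28.3 − 10.2 = 18.1 DD/day.
Duration = 38 / 18.1 = 2.099 ≈ 2.1 days.

2.1 days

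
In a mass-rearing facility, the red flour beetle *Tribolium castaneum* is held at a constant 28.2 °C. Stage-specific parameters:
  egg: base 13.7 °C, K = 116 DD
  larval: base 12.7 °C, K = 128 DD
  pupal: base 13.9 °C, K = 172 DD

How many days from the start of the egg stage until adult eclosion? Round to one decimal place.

28.3 days

egg: 116 / (28.2 − 13.7) = 116 / 14.5 = 8.000 d.
larval: 128 / (28.2 − 12.7) = 128 / 15.5 = 8.258 d.
pupal: 172 / (28.2 − 13.9) = 172 / 14.3 = 12.028 d.
Sum = 28.286 ≈ 28.3 days.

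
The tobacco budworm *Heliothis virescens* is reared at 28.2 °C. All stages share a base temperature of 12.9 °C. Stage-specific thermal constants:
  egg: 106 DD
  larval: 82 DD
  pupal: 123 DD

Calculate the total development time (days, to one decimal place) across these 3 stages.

20.3 days

Daily accumulation at 28.2 °C = 28.2 − 12.9 = 15.3 DD/day.
Total K = 106 + 82 + 123 = 311 DD.
Total duration = 311 / 15.3 = 20.327 ≈ 20.3 days.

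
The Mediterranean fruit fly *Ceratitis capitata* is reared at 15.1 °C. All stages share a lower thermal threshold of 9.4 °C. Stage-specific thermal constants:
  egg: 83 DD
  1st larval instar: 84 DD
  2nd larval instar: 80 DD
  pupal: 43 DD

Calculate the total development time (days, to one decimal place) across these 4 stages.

Daily accumulation at 15.1 °C = 15.1 − 9.4 = 5.7 DD/day.
Total K = 83 + 84 + 80 + 43 = 290 DD.
Total duration = 290 / 5.7 = 50.877 ≈ 50.9 days.

50.9 days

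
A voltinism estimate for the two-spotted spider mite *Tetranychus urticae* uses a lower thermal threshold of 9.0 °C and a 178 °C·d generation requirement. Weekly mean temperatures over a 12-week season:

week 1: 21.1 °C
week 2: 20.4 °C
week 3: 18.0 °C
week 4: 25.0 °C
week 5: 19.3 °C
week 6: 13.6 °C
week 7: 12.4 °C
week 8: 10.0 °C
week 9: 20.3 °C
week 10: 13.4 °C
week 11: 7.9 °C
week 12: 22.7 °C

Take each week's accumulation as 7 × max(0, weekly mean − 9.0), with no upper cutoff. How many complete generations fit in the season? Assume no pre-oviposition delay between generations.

3 generations

Weekly DD (7 × max(0, T̄ − 9.0)): 84.7, 79.8, 63.0, 112.0, 72.1, 32.2, 23.8, 7.0, 79.1, 30.8, 0.0, 95.9.
Season total = 680.4 DD.
Complete generations = ⌊680.4 / 178⌋ = 3.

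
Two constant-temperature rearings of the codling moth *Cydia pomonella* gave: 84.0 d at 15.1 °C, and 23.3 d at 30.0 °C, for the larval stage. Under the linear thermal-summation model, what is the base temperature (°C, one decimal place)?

9.4 °C

Under the model K = D·(T − T_b), so D₁·(T₁ − T_b) = D₂·(T₂ − T_b).
84.0·(15.1 − T_b) = 23.3·(30.0 − T_b)
T_b = (84.0·15.1 − 23.3·30.0) / (84.0 − 23.3) = 569.40 / 60.7 = 9.381 °C ≈ 9.4 °C.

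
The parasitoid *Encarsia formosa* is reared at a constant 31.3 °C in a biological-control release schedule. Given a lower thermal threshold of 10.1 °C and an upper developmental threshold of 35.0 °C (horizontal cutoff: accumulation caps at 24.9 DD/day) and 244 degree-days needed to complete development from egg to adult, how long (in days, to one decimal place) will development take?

11.5 days

Daily accumulation = 31.3 − 10.1 = 21.2 DD/day.
Duration = 244 / 21.2 = 11.509 ≈ 11.5 days.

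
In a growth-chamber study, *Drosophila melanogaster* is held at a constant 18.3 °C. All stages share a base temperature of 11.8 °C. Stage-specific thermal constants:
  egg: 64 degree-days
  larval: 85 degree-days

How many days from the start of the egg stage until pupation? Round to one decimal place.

22.9 days

Daily accumulation at 18.3 °C = 18.3 − 11.8 = 6.5 DD/day.
Total K = 64 + 85 = 149 DD.
Total duration = 149 / 6.5 = 22.923 ≈ 22.9 days.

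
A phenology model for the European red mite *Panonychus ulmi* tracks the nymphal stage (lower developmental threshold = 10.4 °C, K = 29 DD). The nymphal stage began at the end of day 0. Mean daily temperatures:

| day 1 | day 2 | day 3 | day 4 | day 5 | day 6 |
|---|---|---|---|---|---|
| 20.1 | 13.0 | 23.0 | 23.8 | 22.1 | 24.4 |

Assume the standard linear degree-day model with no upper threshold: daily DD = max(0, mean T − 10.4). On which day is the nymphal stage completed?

Daily DD above 10.4 °C: 9.7, 2.6, 12.6, 13.4, 11.7, 14.0.
Cumulative: 9.7, 12.3, 24.9, 38.3, 50.0, 64.0.
The total first reaches 29 DD on day 4.

day 4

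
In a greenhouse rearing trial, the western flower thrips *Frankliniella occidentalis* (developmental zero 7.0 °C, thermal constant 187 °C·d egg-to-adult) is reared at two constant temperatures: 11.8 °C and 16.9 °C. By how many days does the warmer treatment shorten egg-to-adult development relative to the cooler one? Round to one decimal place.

At 11.8 °C: 187 / (11.8 − 7.0) = 187 / 4.8 = 38.958 d.
At 16.9 °C: 187 / (16.9 − 7.0) = 187 / 9.9 = 18.889 d.
Difference = |38.958 − 18.889| = 20.069 ≈ 20.1 days.

20.1 days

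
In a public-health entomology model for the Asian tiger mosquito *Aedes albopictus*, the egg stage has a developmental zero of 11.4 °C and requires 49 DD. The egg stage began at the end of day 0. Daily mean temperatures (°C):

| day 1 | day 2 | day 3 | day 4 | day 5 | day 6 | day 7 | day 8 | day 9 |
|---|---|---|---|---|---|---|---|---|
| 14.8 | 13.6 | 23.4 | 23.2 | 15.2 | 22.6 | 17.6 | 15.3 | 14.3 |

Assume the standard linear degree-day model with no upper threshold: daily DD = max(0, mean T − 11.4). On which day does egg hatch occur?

Daily DD above 11.4 °C: 3.4, 2.2, 12.0, 11.8, 3.8, 11.2, 6.2, 3.9, 2.9.
Cumulative: 3.4, 5.6, 17.6, 29.4, 33.2, 44.4, 50.6, 54.5, 57.4.
The total first reaches 49 DD on day 7.

day 7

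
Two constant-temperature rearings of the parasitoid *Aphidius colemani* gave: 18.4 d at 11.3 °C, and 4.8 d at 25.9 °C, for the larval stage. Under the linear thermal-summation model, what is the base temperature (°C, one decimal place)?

6.1 °C

Linear rate model ⇒ the product D·(T − T_b) is constant across temperatures.
18.4·(11.3 − T_b) = 4.8·(25.9 − T_b)
T_b = (18.4·11.3 − 4.8·25.9) / (18.4 − 4.8) = 83.60 / 13.6 = 6.147 °C ≈ 6.1 °C.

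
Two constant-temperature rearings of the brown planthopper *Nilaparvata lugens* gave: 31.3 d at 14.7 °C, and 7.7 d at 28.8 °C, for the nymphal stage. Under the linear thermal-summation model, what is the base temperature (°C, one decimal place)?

10.1 °C

Under the model K = D·(T − T_b), so D₁·(T₁ − T_b) = D₂·(T₂ − T_b).
31.3·(14.7 − T_b) = 7.7·(28.8 − T_b)
T_b = (31.3·14.7 − 7.7·28.8) / (31.3 − 7.7) = 238.35 / 23.6 = 10.100 °C ≈ 10.1 °C.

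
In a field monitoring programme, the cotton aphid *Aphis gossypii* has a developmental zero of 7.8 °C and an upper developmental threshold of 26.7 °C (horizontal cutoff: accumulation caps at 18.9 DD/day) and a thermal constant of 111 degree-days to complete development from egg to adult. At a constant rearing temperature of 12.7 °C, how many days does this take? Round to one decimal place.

22.7 days

Daily accumulation = 12.7 − 7.8 = 4.9 DD/day.
Duration = 111 / 4.9 = 22.653 ≈ 22.7 days.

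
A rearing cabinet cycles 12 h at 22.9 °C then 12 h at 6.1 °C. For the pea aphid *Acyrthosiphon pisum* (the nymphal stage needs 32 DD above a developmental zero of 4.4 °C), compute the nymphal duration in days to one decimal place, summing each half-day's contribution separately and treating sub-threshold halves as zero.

Day half: max(0, 22.9 − 4.4) × 0.5 = 18.5 × 0.5 = 9.25 DD.
Night half: max(0, 6.1 − 4.4) × 0.5 = 1.7 × 0.5 = 0.85 DD.
Per 24 h: 10.10 DD/day.
Duration = 32 / 10.10 = 3.168 ≈ 3.2 days.

3.2 days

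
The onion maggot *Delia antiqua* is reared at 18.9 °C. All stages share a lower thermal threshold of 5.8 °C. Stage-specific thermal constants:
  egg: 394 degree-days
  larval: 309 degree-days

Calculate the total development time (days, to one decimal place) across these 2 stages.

Daily accumulation at 18.9 °C = 18.9 − 5.8 = 13.1 DD/day.
Total K = 394 + 309 = 703 DD.
Total duration = 703 / 13.1 = 53.664 ≈ 53.7 days.

53.7 days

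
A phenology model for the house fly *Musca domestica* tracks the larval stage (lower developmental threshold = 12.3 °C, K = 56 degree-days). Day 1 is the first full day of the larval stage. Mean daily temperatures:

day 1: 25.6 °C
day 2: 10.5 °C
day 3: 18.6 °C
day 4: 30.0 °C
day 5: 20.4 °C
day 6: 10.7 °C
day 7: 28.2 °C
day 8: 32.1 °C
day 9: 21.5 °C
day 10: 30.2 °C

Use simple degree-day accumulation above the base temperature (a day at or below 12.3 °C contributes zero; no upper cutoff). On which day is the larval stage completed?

day 7

Daily DD above 12.3 °C: 13.3, 0.0, 6.3, 17.7, 8.1, 0.0, 15.9, 19.8, 9.2, 17.9.
Cumulative: 13.3, 13.3, 19.6, 37.3, 45.4, 45.4, 61.3, 81.1, 90.3, 108.2.
The total first reaches 56 DD on day 7.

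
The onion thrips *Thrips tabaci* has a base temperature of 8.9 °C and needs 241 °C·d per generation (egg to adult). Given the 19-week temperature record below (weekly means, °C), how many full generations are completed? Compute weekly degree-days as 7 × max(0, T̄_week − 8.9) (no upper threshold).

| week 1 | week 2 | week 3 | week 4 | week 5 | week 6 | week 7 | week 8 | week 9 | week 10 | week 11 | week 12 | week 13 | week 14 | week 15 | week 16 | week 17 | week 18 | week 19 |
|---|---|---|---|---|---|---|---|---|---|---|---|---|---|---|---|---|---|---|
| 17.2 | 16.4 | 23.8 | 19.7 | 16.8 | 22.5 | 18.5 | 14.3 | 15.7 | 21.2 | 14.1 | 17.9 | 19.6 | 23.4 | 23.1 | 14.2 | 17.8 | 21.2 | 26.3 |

Weekly DD (7 × max(0, T̄ − 8.9)): 58.1, 52.5, 104.3, 75.6, 55.3, 95.2, 67.2, 37.8, 47.6, 86.1, 36.4, 63.0, 74.9, 101.5, 99.4, 37.1, 62.3, 86.1, 121.8.
Season total = 1362.2 DD.
Complete generations = ⌊1362.2 / 241⌋ = 5.

5 generations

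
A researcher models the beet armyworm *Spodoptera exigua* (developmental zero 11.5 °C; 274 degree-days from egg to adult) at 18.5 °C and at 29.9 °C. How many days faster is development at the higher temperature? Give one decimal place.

At 18.5 °C: 274 / (18.5 − 11.5) = 274 / 7.0 = 39.143 d.
At 29.9 °C: 274 / (29.9 − 11.5) = 274 / 18.4 = 14.891 d.
Difference = |39.143 − 14.891| = 24.252 ≈ 24.3 days.

24.3 days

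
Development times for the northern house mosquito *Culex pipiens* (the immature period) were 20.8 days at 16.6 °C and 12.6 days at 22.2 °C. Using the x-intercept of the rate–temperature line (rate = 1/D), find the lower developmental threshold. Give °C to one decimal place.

8.0 °C

Under the model K = D·(T − T_b), so D₁·(T₁ − T_b) = D₂·(T₂ − T_b).
20.8·(16.6 − T_b) = 12.6·(22.2 − T_b)
T_b = (20.8·16.6 − 12.6·22.2) / (20.8 − 12.6) = 65.56 / 8.2 = 7.995 °C ≈ 8.0 °C.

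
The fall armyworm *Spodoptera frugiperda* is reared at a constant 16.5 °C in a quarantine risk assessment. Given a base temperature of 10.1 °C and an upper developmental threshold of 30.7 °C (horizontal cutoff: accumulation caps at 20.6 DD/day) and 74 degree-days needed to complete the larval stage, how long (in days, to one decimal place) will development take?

11.6 days

Daily accumulation = 16.5 − 10.1 = 6.4 DD/day.
Duration = 74 / 6.4 = 11.562 ≈ 11.6 days.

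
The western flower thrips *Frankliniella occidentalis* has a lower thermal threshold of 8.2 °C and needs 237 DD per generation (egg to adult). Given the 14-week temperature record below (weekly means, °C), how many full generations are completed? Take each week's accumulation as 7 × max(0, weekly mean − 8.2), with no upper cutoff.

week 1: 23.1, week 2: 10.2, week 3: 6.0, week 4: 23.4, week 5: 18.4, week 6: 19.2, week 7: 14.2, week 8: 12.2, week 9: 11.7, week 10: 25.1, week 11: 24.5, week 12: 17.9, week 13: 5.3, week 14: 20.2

3 generations

Weekly DD (7 × max(0, T̄ − 8.2)): 104.3, 14.0, 0.0, 106.4, 71.4, 77.0, 42.0, 28.0, 24.5, 118.3, 114.1, 67.9, 0.0, 84.0.
Season total = 851.9 DD.
Complete generations = ⌊851.9 / 237⌋ = 3.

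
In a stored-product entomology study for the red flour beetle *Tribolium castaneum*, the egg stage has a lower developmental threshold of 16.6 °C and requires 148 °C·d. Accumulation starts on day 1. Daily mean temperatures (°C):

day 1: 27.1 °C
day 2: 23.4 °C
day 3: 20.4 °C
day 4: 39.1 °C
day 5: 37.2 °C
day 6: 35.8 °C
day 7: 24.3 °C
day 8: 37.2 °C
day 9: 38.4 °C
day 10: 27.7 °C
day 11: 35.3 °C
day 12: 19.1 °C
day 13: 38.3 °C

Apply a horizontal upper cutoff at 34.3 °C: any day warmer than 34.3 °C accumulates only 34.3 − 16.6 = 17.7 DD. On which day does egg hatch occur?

day 12

Daily DD above 16.6 °C (capped at 17.7): 10.5, 6.8, 3.8, 17.7, 17.7, 17.7, 7.7, 17.7, 17.7, 11.1, 17.7, 2.5, 17.7.
Cumulative: 10.5, 17.3, 21.1, 38.8, 56.5, 74.2, 81.9, 99.6, 117.3, 128.4, 146.1, 148.6, 166.3.
The total first reaches 148 DD on day 12.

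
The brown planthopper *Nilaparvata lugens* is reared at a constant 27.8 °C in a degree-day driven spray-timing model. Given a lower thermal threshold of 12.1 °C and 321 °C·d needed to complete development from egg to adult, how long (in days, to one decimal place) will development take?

Daily accumulation = 27.8 − 12.1 = 15.7 DD/day.
Duration = 321 / 15.7 = 20.446 ≈ 20.4 days.

20.4 days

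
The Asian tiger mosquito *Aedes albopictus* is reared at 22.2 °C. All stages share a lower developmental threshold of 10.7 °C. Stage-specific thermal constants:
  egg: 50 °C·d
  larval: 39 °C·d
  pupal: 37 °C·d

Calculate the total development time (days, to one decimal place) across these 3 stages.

11.0 days

Daily accumulation at 22.2 °C = 22.2 − 10.7 = 11.5 DD/day.
Total K = 50 + 39 + 37 = 126 DD.
Total duration = 126 / 11.5 = 10.957 ≈ 11.0 days.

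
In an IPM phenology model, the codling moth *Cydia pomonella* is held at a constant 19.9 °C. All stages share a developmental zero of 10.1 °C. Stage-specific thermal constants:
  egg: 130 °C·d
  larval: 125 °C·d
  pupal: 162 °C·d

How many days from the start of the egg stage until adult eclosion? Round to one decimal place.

Daily accumulation at 19.9 °C = 19.9 − 10.1 = 9.8 DD/day.
Total K = 130 + 125 + 162 = 417 DD.
Total duration = 417 / 9.8 = 42.551 ≈ 42.6 days.

42.6 days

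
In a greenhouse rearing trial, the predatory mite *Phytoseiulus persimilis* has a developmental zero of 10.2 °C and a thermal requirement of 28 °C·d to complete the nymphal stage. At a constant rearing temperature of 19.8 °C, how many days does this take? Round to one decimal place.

2.9 days

Daily accumulation = 19.8 − 10.2 = 9.6 DD/day.
Duration = 28 / 9.6 = 2.917 ≈ 2.9 days.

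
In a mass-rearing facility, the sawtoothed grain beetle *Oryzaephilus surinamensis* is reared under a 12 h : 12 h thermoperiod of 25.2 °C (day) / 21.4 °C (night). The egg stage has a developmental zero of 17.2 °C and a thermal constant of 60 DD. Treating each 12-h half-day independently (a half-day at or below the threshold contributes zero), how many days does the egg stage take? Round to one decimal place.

9.8 days

Day half: max(0, 25.2 − 17.2) × 0.5 = 8.0 × 0.5 = 4.00 DD.
Night half: max(0, 21.4 − 17.2) × 0.5 = 4.2 × 0.5 = 2.10 DD.
Per 24 h: 6.10 DD/day.
Duration = 60 / 6.10 = 9.836 ≈ 9.8 days.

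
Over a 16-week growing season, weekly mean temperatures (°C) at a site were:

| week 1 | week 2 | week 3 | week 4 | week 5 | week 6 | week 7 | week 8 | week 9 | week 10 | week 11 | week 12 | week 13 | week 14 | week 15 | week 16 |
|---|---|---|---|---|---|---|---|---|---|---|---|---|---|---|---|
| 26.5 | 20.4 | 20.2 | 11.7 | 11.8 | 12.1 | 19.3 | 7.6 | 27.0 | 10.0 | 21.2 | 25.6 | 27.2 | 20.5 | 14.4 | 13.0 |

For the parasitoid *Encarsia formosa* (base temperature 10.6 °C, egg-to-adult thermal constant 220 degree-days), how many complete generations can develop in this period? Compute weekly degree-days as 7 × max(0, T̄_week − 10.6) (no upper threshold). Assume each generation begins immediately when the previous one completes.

3 generations

Weekly DD (7 × max(0, T̄ − 10.6)): 111.3, 68.6, 67.2, 7.7, 8.4, 10.5, 60.9, 0.0, 114.8, 0.0, 74.2, 105.0, 116.2, 69.3, 26.6, 16.8.
Season total = 857.5 DD.
Complete generations = ⌊857.5 / 220⌋ = 3.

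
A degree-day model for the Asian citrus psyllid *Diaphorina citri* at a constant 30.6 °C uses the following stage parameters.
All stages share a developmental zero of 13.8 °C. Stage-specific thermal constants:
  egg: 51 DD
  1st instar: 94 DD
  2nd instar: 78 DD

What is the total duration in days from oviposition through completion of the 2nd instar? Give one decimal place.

Daily accumulation at 30.6 °C = 30.6 − 13.8 = 16.8 DD/day.
Total K = 51 + 94 + 78 = 223 DD.
Total duration = 223 / 16.8 = 13.274 ≈ 13.3 days.

13.3 days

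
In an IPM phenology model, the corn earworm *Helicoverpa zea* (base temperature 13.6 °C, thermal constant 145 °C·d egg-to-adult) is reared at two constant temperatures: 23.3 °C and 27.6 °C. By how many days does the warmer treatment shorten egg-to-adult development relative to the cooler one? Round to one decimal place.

At 23.3 °C: 145 / (23.3 − 13.6) = 145 / 9.7 = 14.948 d.
At 27.6 °C: 145 / (27.6 − 13.6) = 145 / 14.0 = 10.357 d.
Difference = |14.948 − 10.357| = 4.591 ≈ 4.6 days.

4.6 days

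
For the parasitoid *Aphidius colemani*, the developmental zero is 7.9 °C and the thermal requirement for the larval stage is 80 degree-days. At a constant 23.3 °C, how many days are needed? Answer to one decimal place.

5.2 days

Daily accumulation = 23.3 − 7.9 = 15.4 DD/day.
Duration = 80 / 15.4 = 5.195 ≈ 5.2 days.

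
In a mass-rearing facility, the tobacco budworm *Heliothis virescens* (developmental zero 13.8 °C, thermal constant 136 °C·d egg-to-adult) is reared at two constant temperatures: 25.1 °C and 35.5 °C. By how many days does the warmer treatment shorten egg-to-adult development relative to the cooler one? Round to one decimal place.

5.8 days

At 25.1 °C: 136 / (25.1 − 13.8) = 136 / 11.3 = 12.035 d.
At 35.5 °C: 136 / (35.5 − 13.8) = 136 / 21.7 = 6.267 d.
Difference = |12.035 − 6.267| = 5.768 ≈ 5.8 days.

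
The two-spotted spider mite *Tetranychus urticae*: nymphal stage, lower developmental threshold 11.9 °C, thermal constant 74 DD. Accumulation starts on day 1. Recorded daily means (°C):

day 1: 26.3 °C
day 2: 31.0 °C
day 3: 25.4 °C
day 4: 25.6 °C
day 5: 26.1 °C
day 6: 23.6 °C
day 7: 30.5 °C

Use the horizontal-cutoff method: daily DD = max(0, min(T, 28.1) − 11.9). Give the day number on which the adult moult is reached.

Daily DD above 11.9 °C (capped at 16.2): 14.4, 16.2, 13.5, 13.7, 14.2, 11.7, 16.2.
Cumulative: 14.4, 30.6, 44.1, 57.8, 72.0, 83.7, 99.9.
The total first reaches 74 DD on day 6.

day 6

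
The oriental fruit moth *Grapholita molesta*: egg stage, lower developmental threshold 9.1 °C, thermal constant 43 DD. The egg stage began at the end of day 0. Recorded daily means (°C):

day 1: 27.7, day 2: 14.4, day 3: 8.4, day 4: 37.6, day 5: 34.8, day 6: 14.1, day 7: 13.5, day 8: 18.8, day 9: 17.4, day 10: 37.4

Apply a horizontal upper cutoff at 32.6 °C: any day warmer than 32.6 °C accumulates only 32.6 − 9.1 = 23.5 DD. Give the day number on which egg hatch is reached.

Daily DD above 9.1 °C (capped at 23.5): 18.6, 5.3, 0.0, 23.5, 23.5, 5.0, 4.4, 9.7, 8.3, 23.5.
Cumulative: 18.6, 23.9, 23.9, 47.4, 70.9, 75.9, 80.3, 90.0, 98.3, 121.8.
The total first reaches 43 DD on day 4.

day 4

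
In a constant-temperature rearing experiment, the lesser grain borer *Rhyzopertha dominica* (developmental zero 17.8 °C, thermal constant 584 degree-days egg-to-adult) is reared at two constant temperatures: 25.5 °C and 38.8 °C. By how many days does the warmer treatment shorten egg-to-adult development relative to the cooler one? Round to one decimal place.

48.0 days

At 25.5 °C: 584 / (25.5 − 17.8) = 584 / 7.7 = 75.844 d.
At 38.8 °C: 584 / (38.8 − 17.8) = 584 / 21.0 = 27.810 d.
Difference = |75.844 − 27.810| = 48.035 ≈ 48.0 days.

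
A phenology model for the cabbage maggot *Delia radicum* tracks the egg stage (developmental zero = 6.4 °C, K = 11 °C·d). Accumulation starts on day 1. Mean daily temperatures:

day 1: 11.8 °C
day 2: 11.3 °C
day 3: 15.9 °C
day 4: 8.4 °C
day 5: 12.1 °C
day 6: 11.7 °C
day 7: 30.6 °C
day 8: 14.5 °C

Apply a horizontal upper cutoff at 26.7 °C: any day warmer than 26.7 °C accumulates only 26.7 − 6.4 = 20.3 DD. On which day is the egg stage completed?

Daily DD above 6.4 °C (capped at 20.3): 5.4, 4.9, 9.5, 2.0, 5.7, 5.3, 20.3, 8.1.
Cumulative: 5.4, 10.3, 19.8, 21.8, 27.5, 32.8, 53.1, 61.2.
The total first reaches 11 DD on day 3.

day 3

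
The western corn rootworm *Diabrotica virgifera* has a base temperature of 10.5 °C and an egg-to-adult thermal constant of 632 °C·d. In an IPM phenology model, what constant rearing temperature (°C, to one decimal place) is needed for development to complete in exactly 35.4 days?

Required daily accumulation = 632 / 35.4 = 17.853 DD/day.
T = T_base + 17.853 = 10.5 + 17.853 = 28.353 ≈ 28.4 °C.

28.4 °C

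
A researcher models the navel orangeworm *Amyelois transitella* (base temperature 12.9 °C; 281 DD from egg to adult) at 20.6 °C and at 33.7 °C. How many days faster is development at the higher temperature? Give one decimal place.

At 20.6 °C: 281 / (20.6 − 12.9) = 281 / 7.7 = 36.494 d.
At 33.7 °C: 281 / (33.7 − 12.9) = 281 / 20.8 = 13.510 d.
Difference = |36.494 − 13.510| = 22.984 ≈ 23.0 days.

23.0 days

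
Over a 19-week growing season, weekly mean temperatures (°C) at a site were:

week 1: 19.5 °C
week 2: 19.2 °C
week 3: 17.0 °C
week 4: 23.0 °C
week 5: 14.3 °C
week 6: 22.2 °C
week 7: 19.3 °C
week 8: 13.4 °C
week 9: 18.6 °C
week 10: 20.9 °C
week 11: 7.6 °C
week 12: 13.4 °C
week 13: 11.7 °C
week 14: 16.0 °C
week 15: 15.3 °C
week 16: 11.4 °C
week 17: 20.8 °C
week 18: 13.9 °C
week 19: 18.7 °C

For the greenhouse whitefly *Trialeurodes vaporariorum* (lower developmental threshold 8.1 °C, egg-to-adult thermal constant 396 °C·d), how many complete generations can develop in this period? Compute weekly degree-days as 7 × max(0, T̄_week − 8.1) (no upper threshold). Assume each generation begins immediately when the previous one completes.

2 generations

Weekly DD (7 × max(0, T̄ − 8.1)): 79.8, 77.7, 62.3, 104.3, 43.4, 98.7, 78.4, 37.1, 73.5, 89.6, 0.0, 37.1, 25.2, 55.3, 50.4, 23.1, 88.9, 40.6, 74.2.
Season total = 1139.6 DD.
Complete generations = ⌊1139.6 / 396⌋ = 2.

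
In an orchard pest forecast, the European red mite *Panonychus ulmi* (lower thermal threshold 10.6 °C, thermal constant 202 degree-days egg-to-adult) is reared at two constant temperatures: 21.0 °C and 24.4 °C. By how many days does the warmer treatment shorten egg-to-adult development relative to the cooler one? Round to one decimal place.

4.8 days

At 21.0 °C: 202 / (21.0 − 10.6) = 202 / 10.4 = 19.423 d.
At 24.4 °C: 202 / (24.4 − 10.6) = 202 / 13.8 = 14.638 d.
Difference = |19.423 − 14.638| = 4.785 ≈ 4.8 days.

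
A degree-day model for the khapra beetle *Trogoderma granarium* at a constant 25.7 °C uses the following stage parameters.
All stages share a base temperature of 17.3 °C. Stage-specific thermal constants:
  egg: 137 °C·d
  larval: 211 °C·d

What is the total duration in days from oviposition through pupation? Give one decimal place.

41.4 days

Daily accumulation at 25.7 °C = 25.7 − 17.3 = 8.4 DD/day.
Total K = 137 + 211 = 348 DD.
Total duration = 348 / 8.4 = 41.429 ≈ 41.4 days.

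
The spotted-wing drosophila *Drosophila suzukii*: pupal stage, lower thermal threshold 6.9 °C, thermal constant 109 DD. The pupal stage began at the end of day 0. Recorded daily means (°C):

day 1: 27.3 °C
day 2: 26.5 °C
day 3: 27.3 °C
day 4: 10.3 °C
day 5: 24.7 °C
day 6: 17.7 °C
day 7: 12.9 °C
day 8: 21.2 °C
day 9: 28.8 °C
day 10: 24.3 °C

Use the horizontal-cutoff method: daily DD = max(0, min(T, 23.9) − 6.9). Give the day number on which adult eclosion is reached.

day 9

Daily DD above 6.9 °C (capped at 17.0): 17.0, 17.0, 17.0, 3.4, 17.0, 10.8, 6.0, 14.3, 17.0, 17.0.
Cumulative: 17.0, 34.0, 51.0, 54.4, 71.4, 82.2, 88.2, 102.5, 119.5, 136.5.
The total first reaches 109 DD on day 9.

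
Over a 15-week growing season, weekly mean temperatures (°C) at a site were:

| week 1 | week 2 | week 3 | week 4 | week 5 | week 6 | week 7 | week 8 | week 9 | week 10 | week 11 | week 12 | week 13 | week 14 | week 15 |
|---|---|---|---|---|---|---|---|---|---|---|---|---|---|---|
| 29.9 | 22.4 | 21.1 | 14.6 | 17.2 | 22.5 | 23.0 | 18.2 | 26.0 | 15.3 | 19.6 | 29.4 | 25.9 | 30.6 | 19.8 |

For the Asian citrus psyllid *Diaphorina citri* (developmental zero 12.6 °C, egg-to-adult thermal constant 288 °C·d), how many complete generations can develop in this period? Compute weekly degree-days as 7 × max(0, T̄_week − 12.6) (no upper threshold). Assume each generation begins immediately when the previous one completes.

3 generations

Weekly DD (7 × max(0, T̄ − 12.6)): 121.1, 68.6, 59.5, 14.0, 32.2, 69.3, 72.8, 39.2, 93.8, 18.9, 49.0, 117.6, 93.1, 126.0, 50.4.
Season total = 1025.5 DD.
Complete generations = ⌊1025.5 / 288⌋ = 3.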